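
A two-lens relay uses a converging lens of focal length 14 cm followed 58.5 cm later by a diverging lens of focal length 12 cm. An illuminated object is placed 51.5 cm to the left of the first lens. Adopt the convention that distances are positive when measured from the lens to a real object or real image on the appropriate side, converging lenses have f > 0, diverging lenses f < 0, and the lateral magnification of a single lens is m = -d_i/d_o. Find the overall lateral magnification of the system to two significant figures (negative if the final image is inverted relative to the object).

-0.087

First lens: d_i1 = 1/(1/14 - 1/51.5) = 19.227 cm.
m_1 = -(19.227)/51.5 = -0.3733.
Object distance for lens 2: d_o2 = 58.5 - 19.227 = 39.273 cm.
Second lens: d_i2 = 1/(1/(-12) - 1/(39.273)) = -9.192 cm.
m_2 = -(-9.192)/(39.273) = 0.2340.
Overall magnification: m = m_1 m_2 = -0.0874.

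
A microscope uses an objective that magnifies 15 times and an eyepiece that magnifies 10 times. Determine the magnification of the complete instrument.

150

The overall magnification of a compound microscope is the product of the objective and eyepiece magnifications:
M = M_obj x M_eye = 15 x 10 = 150.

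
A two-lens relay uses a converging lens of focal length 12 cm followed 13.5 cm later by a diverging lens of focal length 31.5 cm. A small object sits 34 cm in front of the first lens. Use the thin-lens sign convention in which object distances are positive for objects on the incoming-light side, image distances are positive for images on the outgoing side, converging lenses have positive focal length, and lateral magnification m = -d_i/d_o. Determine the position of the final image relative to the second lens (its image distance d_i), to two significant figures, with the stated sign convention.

Lens 1: 1/d_i1 = 1/f_1 - 1/d_o1 = 1/12 - 1/34 = 0.05392 cm^-1, so d_i1 = 18.545 cm.
This image would form 18.545 cm past lens 1, i.e. 5.045 cm beyond lens 2, so it is a virtual object for lens 2: d_o2 = 13.5 - 18.545 = -5.045 cm.
Lens 2: 1/d_i2 = 1/f_2 - 1/d_o2 = 1/(-31.5) - 1/(-5.045) = 0.16645 cm^-1, so d_i2 = 6.008 cm.

6.0 cm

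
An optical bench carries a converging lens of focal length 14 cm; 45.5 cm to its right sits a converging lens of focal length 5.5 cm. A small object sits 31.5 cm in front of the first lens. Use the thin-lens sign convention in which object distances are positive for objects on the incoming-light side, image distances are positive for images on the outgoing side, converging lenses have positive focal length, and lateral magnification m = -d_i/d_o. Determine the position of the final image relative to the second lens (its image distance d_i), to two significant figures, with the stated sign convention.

Applying the thin-lens equation to the first lens, 1/14 = 1/31.5 + 1/d_i1, which gives d_i1 = 25.200 cm.
Object distance for lens 2: d_o2 = 45.5 - 25.200 = 20.300 cm.
Applying the thin-lens equation again with f_2 = 5.5 cm and d_o2 = 20.300 cm gives d_i2 = 7.544 cm.

7.5 cm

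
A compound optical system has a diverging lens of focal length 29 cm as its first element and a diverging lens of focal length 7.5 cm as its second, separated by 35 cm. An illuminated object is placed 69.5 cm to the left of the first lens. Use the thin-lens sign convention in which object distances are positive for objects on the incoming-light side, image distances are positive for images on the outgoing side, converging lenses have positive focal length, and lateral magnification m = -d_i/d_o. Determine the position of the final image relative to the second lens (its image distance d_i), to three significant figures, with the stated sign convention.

-6.61 cm

Lens 1: 1/d_i1 = 1/f_1 - 1/d_o1 = 1/(-29) - 1/69.5 = -0.04887 cm^-1, so d_i1 = -20.462 cm.
With d_i1 < 0 the first image is virtual and lies on the object side; the object distance for lens 2 is d_o2 = 35 - (-20.462) = 55.462 cm.
Lens 2: 1/d_i2 = 1/f_2 - 1/d_o2 = 1/(-7.5) - 1/(55.462) = -0.15136 cm^-1, so d_i2 = -6.607 cm.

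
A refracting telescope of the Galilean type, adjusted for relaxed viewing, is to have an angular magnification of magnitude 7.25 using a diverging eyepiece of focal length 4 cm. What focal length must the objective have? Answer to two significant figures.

|M| = f_obj/|f_eye|, so f_obj = |M| x |f_eye| = 7.25 x 4 = 29.000 cm.

29 cm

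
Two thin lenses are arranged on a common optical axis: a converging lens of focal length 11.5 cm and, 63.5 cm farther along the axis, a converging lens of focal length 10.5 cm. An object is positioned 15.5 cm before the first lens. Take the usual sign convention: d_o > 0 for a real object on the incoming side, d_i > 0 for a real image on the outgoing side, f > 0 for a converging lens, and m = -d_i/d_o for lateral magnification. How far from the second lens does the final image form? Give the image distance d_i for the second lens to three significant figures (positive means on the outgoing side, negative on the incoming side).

First lens: d_i1 = 1/(1/11.5 - 1/15.5) = 44.562 cm.
That image sits 18.938 cm in front of the second lens, so d_o2 = 18.938 cm.
Second lens: d_i2 = 1/(1/10.5 - 1/(18.938)) = 23.567 cm.

23.6 cm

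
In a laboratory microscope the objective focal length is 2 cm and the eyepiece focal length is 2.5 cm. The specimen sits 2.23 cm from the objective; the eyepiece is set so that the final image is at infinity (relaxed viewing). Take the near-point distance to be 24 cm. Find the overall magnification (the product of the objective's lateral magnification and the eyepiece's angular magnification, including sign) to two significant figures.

Objective: 1/d_i = 1/f_obj - 1/d_o = 1/2 - 1/2.23 = 0.05157 cm^-1, so d_i = 19.391 cm.
m_obj = -d_i/d_o = -19.391/2.23 = -8.696.
Eyepiece angular magnification (image at infinity): M_eye = D/f_e = 24/2.5 = 9.600.
Overall M = m_obj x M_eye = (-8.696)(9.600) = -83.48.

-83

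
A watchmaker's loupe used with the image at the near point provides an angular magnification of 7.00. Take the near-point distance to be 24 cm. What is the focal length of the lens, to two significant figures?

For the image at the near point, M = 1 + D/f.
f = D/(M - 1) = 24/(7.0 - 1) = 4.000 cm.

4.0 cm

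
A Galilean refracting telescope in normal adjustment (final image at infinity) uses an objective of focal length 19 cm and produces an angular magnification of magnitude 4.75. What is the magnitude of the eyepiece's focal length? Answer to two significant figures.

4.0 cm

|M| = f_obj/|f_eye|, so |f_eye| = f_obj/|M| = 19/4.75 = 4.000 cm.
(The eyepiece is diverging, so its signed focal length is -4.000 cm.)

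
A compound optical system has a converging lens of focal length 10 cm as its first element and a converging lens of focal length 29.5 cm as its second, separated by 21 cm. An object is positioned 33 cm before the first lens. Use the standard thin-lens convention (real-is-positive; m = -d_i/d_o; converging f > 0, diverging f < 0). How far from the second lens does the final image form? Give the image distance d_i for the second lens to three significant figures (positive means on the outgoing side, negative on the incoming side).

-8.59 cm

Lens 1: 1/d_i1 = 1/f_1 - 1/d_o1 = 1/10 - 1/33 = 0.06970 cm^-1, so d_i1 = 14.348 cm.
That image sits 6.652 cm in front of the second lens, so d_o2 = 6.652 cm.
Lens 2: 1/d_i2 = 1/f_2 - 1/d_o2 = 1/29.5 - 1/(6.652) = -0.11643 cm^-1, so d_i2 = -8.589 cm.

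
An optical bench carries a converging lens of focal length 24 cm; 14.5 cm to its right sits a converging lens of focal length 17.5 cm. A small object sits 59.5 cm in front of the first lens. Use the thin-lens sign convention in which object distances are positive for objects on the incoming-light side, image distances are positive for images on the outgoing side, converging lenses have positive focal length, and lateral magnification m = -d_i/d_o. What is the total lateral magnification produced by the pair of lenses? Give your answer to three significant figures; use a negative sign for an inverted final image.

-0.274

Applying the thin-lens equation to the first lens, 1/24 = 1/59.5 + 1/d_i1, which gives d_i1 = 40.225 cm.
Its lateral magnification is m_1 = -d_i1/d_o1 = -(40.225)/59.5 = -0.6761.
This image would form 40.225 cm past lens 1, i.e. 25.725 cm beyond lens 2, so it is a virtual object for lens 2: d_o2 = 14.5 - 40.225 = -25.725 cm.
Applying the thin-lens equation again with f_2 = 17.5 cm and d_o2 = -25.725 cm gives d_i2 = 10.415 cm.
m_2 = -(10.415)/(-25.725) = 0.4049.
Overall magnification: m = m_1 m_2 = -0.2737.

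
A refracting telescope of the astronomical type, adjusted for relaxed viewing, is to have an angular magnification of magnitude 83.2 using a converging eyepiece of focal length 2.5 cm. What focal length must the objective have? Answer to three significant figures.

208 cm

|M| = f_obj/|f_eye|, so f_obj = |M| x |f_eye| = 83.2 x 2.5 = 208.000 cm.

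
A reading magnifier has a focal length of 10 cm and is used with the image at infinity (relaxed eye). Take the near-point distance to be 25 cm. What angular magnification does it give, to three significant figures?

2.50

M = D/f = 25/10 = 2.500.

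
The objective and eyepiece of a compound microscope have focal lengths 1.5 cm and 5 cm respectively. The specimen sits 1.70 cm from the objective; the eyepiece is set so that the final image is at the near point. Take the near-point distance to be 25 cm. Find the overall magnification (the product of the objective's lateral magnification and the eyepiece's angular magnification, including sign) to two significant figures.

-45

Objective: 1/d_i = 1/f_obj - 1/d_o = 1/1.5 - 1/1.70 = 0.07843 cm^-1, so d_i = 12.750 cm.
m_obj = -d_i/d_o = -12.750/1.70 = -7.500.
Eyepiece angular magnification (image at near point): M_eye = 1 + D/f_e = 1 + 25/5 = 6.000.
Overall M = m_obj x M_eye = (-7.500)(6.000) = -45.00.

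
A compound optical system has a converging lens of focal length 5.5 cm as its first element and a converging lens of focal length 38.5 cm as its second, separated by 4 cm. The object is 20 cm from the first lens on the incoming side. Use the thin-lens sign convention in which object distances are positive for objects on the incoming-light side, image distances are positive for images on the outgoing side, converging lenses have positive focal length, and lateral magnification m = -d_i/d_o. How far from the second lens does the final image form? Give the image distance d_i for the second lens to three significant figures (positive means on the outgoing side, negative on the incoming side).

3.28 cm

First lens: d_i1 = 1/(1/5.5 - 1/20) = 7.586 cm.
Since 7.586 cm > 4 cm, the first image lies past the second lens and serves as a virtual object: d_o2 = L - d_i1 = -3.586 cm.
Second lens: d_i2 = 1/(1/38.5 - 1/(-3.586)) = 3.281 cm.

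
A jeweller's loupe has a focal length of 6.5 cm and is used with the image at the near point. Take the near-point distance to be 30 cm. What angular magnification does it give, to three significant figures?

M = 1 + D/f = 1 + 30/6.5 = 5.615.

5.62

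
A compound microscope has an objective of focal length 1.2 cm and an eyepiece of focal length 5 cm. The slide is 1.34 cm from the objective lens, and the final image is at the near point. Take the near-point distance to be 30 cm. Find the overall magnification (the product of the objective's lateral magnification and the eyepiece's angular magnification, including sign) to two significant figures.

-60

Objective: 1/d_i = 1/f_obj - 1/d_o = 1/1.2 - 1/1.34 = 0.08706 cm^-1, so d_i = 11.486 cm.
m_obj = -d_i/d_o = -11.486/1.34 = -8.571.
Eyepiece angular magnification (image at near point): M_eye = 1 + D/f_e = 1 + 30/5 = 7.000.
Overall M = m_obj x M_eye = (-8.571)(7.000) = -60.00.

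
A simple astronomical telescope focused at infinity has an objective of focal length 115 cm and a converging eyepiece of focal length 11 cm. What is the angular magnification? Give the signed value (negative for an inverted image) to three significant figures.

M = -f_obj/f_eye = -115/(11) = -10.455.

-10.5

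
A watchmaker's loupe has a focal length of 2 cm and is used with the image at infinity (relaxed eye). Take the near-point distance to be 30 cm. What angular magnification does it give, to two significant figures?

M = D/f = 30/2 = 15.000.

15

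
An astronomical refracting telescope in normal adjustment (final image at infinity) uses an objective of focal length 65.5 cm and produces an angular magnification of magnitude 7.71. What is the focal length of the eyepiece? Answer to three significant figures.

|M| = f_obj/f_eye, so f_eye = f_obj/|M| = 65.5/7.71 = 8.495 cm.

8.50 cm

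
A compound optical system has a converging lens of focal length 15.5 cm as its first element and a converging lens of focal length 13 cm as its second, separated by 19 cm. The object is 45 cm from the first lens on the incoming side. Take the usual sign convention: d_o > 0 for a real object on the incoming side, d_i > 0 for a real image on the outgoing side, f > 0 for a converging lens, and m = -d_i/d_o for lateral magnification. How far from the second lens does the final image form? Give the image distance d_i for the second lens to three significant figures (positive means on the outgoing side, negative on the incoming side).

Lens 1: 1/d_i1 = 1/f_1 - 1/d_o1 = 1/15.5 - 1/45 = 0.04229 cm^-1, so d_i1 = 23.644 cm.
This image would form 23.644 cm past lens 1, i.e. 4.644 cm beyond lens 2, so it is a virtual object for lens 2: d_o2 = 19 - 23.644 = -4.644 cm.
Lens 2: 1/d_i2 = 1/f_2 - 1/d_o2 = 1/13 - 1/(-4.644) = 0.29225 cm^-1, so d_i2 = 3.422 cm.

3.42 cm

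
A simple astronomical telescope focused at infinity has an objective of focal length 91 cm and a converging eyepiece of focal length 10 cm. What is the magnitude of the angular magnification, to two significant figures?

9.1

|M| = f_obj/|f_eye| = 91/10 = 9.100.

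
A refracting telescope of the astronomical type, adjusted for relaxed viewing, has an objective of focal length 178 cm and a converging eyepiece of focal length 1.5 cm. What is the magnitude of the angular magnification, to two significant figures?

120

|M| = f_obj/|f_eye| = 178/1.5 = 118.667.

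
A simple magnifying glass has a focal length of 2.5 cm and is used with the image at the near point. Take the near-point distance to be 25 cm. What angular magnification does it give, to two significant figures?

11

M = 1 + D/f = 1 + 25/2.5 = 11.000.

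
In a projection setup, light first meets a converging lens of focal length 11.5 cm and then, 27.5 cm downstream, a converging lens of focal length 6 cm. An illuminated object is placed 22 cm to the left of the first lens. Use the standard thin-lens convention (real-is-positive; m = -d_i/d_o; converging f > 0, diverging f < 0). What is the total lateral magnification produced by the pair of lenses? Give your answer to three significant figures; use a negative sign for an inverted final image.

Applying the thin-lens equation to the first lens, 1/11.5 = 1/22 + 1/d_i1, which gives d_i1 = 24.095 cm.
Its lateral magnification is m_1 = -d_i1/d_o1 = -(24.095)/22 = -1.0952.
That image sits 3.405 cm in front of the second lens, so d_o2 = 3.405 cm.
Applying the thin-lens equation again with f_2 = 6 cm and d_o2 = 3.405 cm gives d_i2 = -7.872 cm.
m_2 = -(-7.872)/(3.405) = 2.3119.
Overall magnification: m = m_1 m_2 = -2.5321.

-2.53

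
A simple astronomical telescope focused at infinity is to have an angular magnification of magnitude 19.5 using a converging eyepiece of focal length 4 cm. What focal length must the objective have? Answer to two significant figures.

78 cm

|M| = f_obj/|f_eye|, so f_obj = |M| x |f_eye| = 19.5 x 4 = 78.000 cm.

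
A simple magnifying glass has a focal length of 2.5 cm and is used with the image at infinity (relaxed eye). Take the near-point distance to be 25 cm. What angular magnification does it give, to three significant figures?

M = D/f = 25/2.5 = 10.000.

10.0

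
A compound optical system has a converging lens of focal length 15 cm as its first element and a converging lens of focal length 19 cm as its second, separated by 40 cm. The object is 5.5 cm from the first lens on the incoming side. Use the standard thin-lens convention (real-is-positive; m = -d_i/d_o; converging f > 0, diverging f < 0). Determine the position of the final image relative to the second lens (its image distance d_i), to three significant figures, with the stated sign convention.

First lens: d_i1 = 1/(1/15 - 1/5.5) = -8.684 cm.
The intermediate image is virtual, 8.684 cm to the left of lens 1, so d_o2 = L - d_i1 = 40 - (-8.684) = 48.684 cm.
Second lens: d_i2 = 1/(1/19 - 1/(48.684)) = 31.161 cm.

31.2 cm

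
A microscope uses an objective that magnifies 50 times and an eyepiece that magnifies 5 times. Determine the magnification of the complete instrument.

250

The overall magnification of a compound microscope is the product of the objective and eyepiece magnifications:
M = M_obj x M_eye = 50 x 5 = 250.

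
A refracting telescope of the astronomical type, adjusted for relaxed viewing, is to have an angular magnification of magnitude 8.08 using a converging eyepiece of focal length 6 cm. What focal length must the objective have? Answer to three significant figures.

48.5 cm

|M| = f_obj/|f_eye|, so f_obj = |M| x |f_eye| = 8.08 x 6 = 48.480 cm.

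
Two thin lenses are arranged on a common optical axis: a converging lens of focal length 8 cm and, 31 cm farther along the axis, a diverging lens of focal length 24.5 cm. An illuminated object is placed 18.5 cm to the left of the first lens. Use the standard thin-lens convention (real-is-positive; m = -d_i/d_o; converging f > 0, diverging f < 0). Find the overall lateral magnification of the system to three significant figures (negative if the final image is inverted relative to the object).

First lens: d_i1 = 1/(1/8 - 1/18.5) = 14.095 cm.
m_1 = -(14.095)/18.5 = -0.7619.
That image sits 16.905 cm in front of the second lens, so d_o2 = 16.905 cm.
Second lens: d_i2 = 1/(1/(-24.5) - 1/(16.905)) = -10.003 cm.
m_2 = -(-10.003)/(16.905) = 0.5917.
Total m = m_1 x m_2 = (-0.7619)(0.5917) = -0.4508.

-0.451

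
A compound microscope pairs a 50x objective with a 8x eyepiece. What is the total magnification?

400

The overall magnification of a compound microscope is the product of the objective and eyepiece magnifications:
M = M_obj x M_eye = 50 x 8 = 400.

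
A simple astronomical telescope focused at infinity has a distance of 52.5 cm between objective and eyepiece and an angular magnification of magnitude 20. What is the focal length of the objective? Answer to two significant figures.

50 cm

In normal adjustment the tube length equals f_obj + f_eye and |M| = f_obj/f_eye.
So f_obj = 20 f_eye and 20 f_eye + f_eye = 52.5 cm, giving f_eye = 52.5/21 = 2.500 cm and f_obj = 50.000 cm.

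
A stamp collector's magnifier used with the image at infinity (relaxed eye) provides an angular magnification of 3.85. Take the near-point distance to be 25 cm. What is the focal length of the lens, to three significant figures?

For the image at infinity, M = D/f.
f = D/M = 25/3.85 = 6.494 cm.

6.49 cm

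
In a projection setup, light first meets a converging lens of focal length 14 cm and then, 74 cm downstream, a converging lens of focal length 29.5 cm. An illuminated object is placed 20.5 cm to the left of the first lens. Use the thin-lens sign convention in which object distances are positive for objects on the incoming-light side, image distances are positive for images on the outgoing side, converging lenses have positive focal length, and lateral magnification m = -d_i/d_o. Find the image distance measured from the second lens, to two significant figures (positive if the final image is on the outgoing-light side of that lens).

Applying the thin-lens equation to the first lens, 1/14 = 1/20.5 + 1/d_i1, which gives d_i1 = 44.154 cm.
That image sits 29.846 cm in front of the second lens, so d_o2 = 29.846 cm.
Applying the thin-lens equation again with f_2 = 29.5 cm and d_o2 = 29.846 cm gives d_i2 = 2543.556 cm.

2500 cm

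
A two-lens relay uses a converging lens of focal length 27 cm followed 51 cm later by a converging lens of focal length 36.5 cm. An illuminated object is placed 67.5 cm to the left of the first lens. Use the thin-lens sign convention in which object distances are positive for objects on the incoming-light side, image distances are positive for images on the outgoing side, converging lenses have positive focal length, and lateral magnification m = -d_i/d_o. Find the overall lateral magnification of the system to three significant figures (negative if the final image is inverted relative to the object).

-0.798

Lens 1: 1/d_i1 = 1/f_1 - 1/d_o1 = 1/27 - 1/67.5 = 0.02222 cm^-1, so d_i1 = 45.000 cm.
m_1 = -(45.000)/67.5 = -0.6667.
The intermediate image is 45.000 cm to the right of lens 1, so d_o2 = L - d_i1 = 51 - 45.000 = 6.000 cm.
Lens 2: 1/d_i2 = 1/f_2 - 1/d_o2 = 1/36.5 - 1/(6.000) = -0.13927 cm^-1, so d_i2 = -7.180 cm.
m_2 = -(-7.180)/(6.000) = 1.1967.
The system's lateral magnification is m_1 m_2 = (-0.6667)(1.1967) = -0.7978.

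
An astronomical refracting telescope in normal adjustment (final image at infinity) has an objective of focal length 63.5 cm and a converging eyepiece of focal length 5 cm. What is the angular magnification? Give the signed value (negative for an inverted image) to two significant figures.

M = -f_obj/f_eye = -63.5/(5) = -12.700.

-13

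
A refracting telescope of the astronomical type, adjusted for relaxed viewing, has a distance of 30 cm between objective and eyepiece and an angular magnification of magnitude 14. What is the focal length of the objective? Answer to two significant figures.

In normal adjustment the tube length equals f_obj + f_eye and |M| = f_obj/f_eye.
So f_obj = 14 f_eye and 14 f_eye + f_eye = 30 cm, giving f_eye = 30/15 = 2.000 cm and f_obj = 28.000 cm.

28 cm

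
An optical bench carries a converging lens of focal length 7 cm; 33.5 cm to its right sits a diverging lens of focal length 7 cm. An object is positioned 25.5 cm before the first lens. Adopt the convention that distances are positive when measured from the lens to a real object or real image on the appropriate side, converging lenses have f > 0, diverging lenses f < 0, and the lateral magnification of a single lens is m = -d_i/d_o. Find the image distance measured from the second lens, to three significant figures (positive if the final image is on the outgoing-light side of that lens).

-5.41 cm

Applying the thin-lens equation to the first lens, 1/7 = 1/25.5 + 1/d_i1, which gives d_i1 = 9.649 cm.
That image sits 23.851 cm in front of the second lens, so d_o2 = 23.851 cm.
Applying the thin-lens equation again with f_2 = -7 cm and d_o2 = 23.851 cm gives d_i2 = -5.412 cm.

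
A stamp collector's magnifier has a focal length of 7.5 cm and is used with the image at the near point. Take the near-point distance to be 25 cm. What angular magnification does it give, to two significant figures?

M = 1 + D/f = 1 + 25/7.5 = 4.333.

4.3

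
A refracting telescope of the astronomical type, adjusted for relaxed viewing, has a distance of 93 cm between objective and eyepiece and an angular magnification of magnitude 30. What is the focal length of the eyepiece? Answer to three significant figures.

In normal adjustment the tube length equals f_obj + f_eye and |M| = f_obj/f_eye.
So f_obj = 30 f_eye and 30 f_eye + f_eye = 93 cm, giving f_eye = 93/31 = 3.000 cm and f_obj = 90.000 cm.

3.00 cm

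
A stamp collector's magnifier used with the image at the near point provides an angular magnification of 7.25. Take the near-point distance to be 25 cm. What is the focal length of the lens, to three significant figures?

4.00 cm

For the image at the near point, M = 1 + D/f.
f = D/(M - 1) = 25/(7.25 - 1) = 4.000 cm.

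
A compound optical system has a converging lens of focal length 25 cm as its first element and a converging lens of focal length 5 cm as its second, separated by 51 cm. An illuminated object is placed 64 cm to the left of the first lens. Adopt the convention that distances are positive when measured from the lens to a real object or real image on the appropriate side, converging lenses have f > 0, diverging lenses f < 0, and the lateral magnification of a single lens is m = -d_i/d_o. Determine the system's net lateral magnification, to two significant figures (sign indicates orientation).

0.64

Applying the thin-lens equation to the first lens, 1/25 = 1/64 + 1/d_i1, which gives d_i1 = 41.026 cm.
Its lateral magnification is m_1 = -d_i1/d_o1 = -(41.026)/64 = -0.6410.
The intermediate image is 41.026 cm to the right of lens 1, so d_o2 = L - d_i1 = 51 - 41.026 = 9.974 cm.
Applying the thin-lens equation again with f_2 = 5 cm and d_o2 = 9.974 cm gives d_i2 = 10.026 cm.
m_2 = -(10.026)/(9.974) = -1.0052.
Overall magnification: m = m_1 m_2 = 0.6443.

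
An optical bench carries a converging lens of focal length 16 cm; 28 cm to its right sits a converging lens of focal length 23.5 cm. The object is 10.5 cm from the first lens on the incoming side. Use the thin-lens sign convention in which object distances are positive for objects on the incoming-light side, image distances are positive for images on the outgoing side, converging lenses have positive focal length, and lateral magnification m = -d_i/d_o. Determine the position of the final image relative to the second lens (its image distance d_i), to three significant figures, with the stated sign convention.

39.3 cm

Applying the thin-lens equation to the first lens, 1/16 = 1/10.5 + 1/d_i1, which gives d_i1 = -30.545 cm.
With d_i1 < 0 the first image is virtual and lies on the object side; the object distance for lens 2 is d_o2 = 28 - (-30.545) = 58.545 cm.
Applying the thin-lens equation again with f_2 = 23.5 cm and d_o2 = 58.545 cm gives d_i2 = 39.258 cm.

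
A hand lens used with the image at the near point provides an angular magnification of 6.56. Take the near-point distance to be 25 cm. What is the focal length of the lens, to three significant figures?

For the image at the near point, M = 1 + D/f.
f = D/(M - 1) = 25/(6.56 - 1) = 4.496 cm.

4.50 cm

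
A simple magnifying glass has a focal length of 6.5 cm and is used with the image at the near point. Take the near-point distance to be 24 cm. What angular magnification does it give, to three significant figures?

M = 1 + D/f = 1 + 24/6.5 = 4.692.

4.69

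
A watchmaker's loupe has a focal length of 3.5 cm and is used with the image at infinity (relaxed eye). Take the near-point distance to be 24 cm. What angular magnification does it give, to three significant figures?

6.86

M = D/f = 24/3.5 = 6.857.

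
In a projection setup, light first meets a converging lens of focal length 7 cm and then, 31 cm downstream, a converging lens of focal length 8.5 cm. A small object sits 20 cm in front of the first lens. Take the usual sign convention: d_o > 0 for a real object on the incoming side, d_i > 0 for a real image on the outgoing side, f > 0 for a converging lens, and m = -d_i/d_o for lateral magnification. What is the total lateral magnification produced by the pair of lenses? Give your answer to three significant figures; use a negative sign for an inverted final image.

First lens: d_i1 = 1/(1/7 - 1/20) = 10.769 cm.
m_1 = -(10.769)/20 = -0.5385.
That image sits 20.231 cm in front of the second lens, so d_o2 = 20.231 cm.
Second lens: d_i2 = 1/(1/8.5 - 1/(20.231)) = 14.659 cm.
m_2 = -(14.659)/(20.231) = -0.7246.
Total m = m_1 x m_2 = (-0.5385)(-0.7246) = 0.3902.

0.390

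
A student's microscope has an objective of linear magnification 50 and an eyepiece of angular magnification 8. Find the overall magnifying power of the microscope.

400

The overall magnification of a compound microscope is the product of the objective and eyepiece magnifications:
M = M_obj x M_eye = 50 x 8 = 400.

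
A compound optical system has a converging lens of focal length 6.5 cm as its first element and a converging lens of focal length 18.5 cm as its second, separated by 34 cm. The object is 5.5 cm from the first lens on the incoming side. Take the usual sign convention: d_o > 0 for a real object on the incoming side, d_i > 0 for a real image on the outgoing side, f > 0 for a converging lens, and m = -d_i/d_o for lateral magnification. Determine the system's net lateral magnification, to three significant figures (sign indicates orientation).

Lens 1: 1/d_i1 = 1/f_1 - 1/d_o1 = 1/6.5 - 1/5.5 = -0.02797 cm^-1, so d_i1 = -35.750 cm.
m_1 = -(-35.750)/5.5 = 6.5000.
With d_i1 < 0 the first image is virtual and lies on the object side; the object distance for lens 2 is d_o2 = 34 - (-35.750) = 69.750 cm.
Lens 2: 1/d_i2 = 1/f_2 - 1/d_o2 = 1/18.5 - 1/(69.750) = 0.03972 cm^-1, so d_i2 = 25.178 cm.
m_2 = -(25.178)/(69.750) = -0.3610.
The system's lateral magnification is m_1 m_2 = (6.5000)(-0.3610) = -2.3463.

-2.35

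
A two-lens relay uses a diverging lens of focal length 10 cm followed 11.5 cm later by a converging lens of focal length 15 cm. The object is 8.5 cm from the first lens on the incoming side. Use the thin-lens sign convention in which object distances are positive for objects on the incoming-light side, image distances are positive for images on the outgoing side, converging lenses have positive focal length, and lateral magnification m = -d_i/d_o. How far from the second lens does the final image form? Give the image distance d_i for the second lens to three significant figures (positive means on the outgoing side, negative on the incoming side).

221 cm

Lens 1: 1/d_i1 = 1/f_1 - 1/d_o1 = 1/(-10) - 1/8.5 = -0.21765 cm^-1, so d_i1 = -4.595 cm.
With d_i1 < 0 the first image is virtual and lies on the object side; the object distance for lens 2 is d_o2 = 11.5 - (-4.595) = 16.095 cm.
Lens 2: 1/d_i2 = 1/f_2 - 1/d_o2 = 1/15 - 1/(16.095) = 0.00453 cm^-1, so d_i2 = 220.556 cm.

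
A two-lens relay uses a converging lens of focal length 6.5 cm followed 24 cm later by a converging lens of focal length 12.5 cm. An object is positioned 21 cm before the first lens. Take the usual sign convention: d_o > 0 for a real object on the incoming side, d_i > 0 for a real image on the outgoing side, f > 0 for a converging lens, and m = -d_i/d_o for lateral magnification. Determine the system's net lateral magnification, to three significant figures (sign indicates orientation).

First lens: d_i1 = 1/(1/6.5 - 1/21) = 9.414 cm.
m_1 = -(9.414)/21 = -0.4483.
That image sits 14.586 cm in front of the second lens, so d_o2 = 14.586 cm.
Second lens: d_i2 = 1/(1/12.5 - 1/(14.586)) = 87.397 cm.
m_2 = -(87.397)/(14.586) = -5.9917.
The system's lateral magnification is m_1 m_2 = (-0.4483)(-5.9917) = 2.6860.

2.69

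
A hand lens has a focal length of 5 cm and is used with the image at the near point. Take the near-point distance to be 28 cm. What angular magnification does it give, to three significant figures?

M = 1 + D/f = 1 + 28/5 = 6.600.

6.60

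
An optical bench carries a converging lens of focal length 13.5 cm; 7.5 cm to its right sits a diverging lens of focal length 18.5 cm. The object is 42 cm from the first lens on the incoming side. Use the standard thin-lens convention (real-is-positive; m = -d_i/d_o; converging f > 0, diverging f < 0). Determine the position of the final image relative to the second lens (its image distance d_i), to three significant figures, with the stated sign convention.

37.6 cm

First lens: d_i1 = 1/(1/13.5 - 1/42) = 19.895 cm.
Since 19.895 cm > 7.5 cm, the first image lies past the second lens and serves as a virtual object: d_o2 = L - d_i1 = -12.395 cm.
Second lens: d_i2 = 1/(1/(-18.5) - 1/(-12.395)) = 37.558 cm.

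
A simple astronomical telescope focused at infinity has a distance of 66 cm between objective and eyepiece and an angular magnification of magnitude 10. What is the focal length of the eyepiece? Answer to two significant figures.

6.0 cm

In normal adjustment the tube length equals f_obj + f_eye and |M| = f_obj/f_eye.
So f_obj = 10 f_eye and 10 f_eye + f_eye = 66 cm, giving f_eye = 66/11 = 6.000 cm and f_obj = 60.000 cm.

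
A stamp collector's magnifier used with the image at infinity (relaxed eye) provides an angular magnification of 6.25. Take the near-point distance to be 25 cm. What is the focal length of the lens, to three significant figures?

For the image at infinity, M = D/f.
f = D/M = 25/6.25 = 4.000 cm.

4.00 cm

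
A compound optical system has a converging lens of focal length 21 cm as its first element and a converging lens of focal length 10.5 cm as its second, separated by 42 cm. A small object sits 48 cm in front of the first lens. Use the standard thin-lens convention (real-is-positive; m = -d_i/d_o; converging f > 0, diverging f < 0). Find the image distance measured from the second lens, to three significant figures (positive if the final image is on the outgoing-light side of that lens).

Applying the thin-lens equation to the first lens, 1/21 = 1/48 + 1/d_i1, which gives d_i1 = 37.333 cm.
Object distance for lens 2: d_o2 = 42 - 37.333 = 4.667 cm.
Applying the thin-lens equation again with f_2 = 10.5 cm and d_o2 = 4.667 cm gives d_i2 = -8.400 cm.

-8.40 cm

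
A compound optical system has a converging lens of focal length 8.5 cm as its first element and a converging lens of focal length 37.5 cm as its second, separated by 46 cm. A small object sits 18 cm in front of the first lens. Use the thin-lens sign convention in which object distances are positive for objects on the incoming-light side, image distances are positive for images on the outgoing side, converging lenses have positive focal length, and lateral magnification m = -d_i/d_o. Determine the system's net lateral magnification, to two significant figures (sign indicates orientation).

-4.4

Lens 1: 1/d_i1 = 1/f_1 - 1/d_o1 = 1/8.5 - 1/18 = 0.06209 cm^-1, so d_i1 = 16.105 cm.
m_1 = -(16.105)/18 = -0.8947.
Object distance for lens 2: d_o2 = 46 - 16.105 = 29.895 cm.
Lens 2: 1/d_i2 = 1/f_2 - 1/d_o2 = 1/37.5 - 1/(29.895) = -0.00678 cm^-1, so d_i2 = -147.405 cm.
m_2 = -(-147.405)/(29.895) = 4.9308.
Overall magnification: m = m_1 m_2 = -4.4118.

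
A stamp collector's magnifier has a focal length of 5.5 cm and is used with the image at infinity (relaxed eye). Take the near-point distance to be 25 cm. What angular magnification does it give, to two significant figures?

4.5

M = D/f = 25/5.5 = 4.545.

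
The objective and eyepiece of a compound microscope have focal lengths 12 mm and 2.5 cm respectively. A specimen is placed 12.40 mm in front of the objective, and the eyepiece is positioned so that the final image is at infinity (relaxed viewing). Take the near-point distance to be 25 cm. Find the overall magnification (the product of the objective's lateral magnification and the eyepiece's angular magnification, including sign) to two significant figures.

-300

Convert to cm: f_obj = 12 mm = 1.2 cm; d_o = 12.40 mm = 1.24 cm.
Objective: 1/d_i = 1/f_obj - 1/d_o = 1/1.2 - 1/1.24 = 0.02688 cm^-1, so d_i = 37.200 cm.
m_obj = -d_i/d_o = -37.200/1.24 = -30.000.
Eyepiece angular magnification (image at infinity): M_eye = D/f_e = 25/2.5 = 10.000.
Overall M = m_obj x M_eye = (-30.000)(10.000) = -300.00.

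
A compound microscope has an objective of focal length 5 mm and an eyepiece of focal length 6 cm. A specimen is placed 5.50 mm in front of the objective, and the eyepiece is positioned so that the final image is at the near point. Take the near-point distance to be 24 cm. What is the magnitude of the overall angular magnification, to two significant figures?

50

Convert to cm: f_obj = 5 mm = 0.5 cm; d_o = 5.50 mm = 0.55 cm.
Objective: 1/d_i = 1/f_obj - 1/d_o = 1/0.5 - 1/0.55 = 0.18182 cm^-1, so d_i = 5.500 cm.
m_obj = -d_i/d_o = -5.500/0.55 = -10.000.
Eyepiece angular magnification (image at near point): M_eye = 1 + D/f_e = 1 + 24/6 = 5.000.
Overall M = m_obj x M_eye = (-10.000)(5.000) = -50.00.
|M| = 50.00.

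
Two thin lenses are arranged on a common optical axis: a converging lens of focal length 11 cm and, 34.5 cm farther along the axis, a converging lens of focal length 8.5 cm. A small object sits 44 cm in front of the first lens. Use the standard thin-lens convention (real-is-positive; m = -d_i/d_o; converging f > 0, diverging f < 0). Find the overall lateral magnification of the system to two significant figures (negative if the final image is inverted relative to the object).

Applying the thin-lens equation to the first lens, 1/11 = 1/44 + 1/d_i1, which gives d_i1 = 14.667 cm.
Its lateral magnification is m_1 = -d_i1/d_o1 = -(14.667)/44 = -0.3333.
That image sits 19.833 cm in front of the second lens, so d_o2 = 19.833 cm.
Applying the thin-lens equation again with f_2 = 8.5 cm and d_o2 = 19.833 cm gives d_i2 = 14.875 cm.
m_2 = -(14.875)/(19.833) = -0.7500.
Overall magnification: m = m_1 m_2 = 0.2500.

0.25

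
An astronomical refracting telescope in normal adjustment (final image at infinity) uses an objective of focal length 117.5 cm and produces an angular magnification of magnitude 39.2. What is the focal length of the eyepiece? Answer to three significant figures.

3.00 cm

|M| = f_obj/f_eye, so f_eye = f_obj/|M| = 117.5/39.2 = 2.997 cm.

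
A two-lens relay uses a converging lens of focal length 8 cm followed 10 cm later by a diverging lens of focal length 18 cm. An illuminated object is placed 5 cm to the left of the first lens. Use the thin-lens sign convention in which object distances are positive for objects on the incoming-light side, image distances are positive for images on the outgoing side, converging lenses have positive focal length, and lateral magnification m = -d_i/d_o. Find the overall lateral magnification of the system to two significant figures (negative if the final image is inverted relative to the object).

First lens: d_i1 = 1/(1/8 - 1/5) = -13.333 cm.
m_1 = -(-13.333)/5 = 2.6667.
The intermediate image is virtual, 13.333 cm to the left of lens 1, so d_o2 = L - d_i1 = 10 - (-13.333) = 23.333 cm.
Second lens: d_i2 = 1/(1/(-18) - 1/(23.333)) = -10.161 cm.
m_2 = -(-10.161)/(23.333) = 0.4355.
The system's lateral magnification is m_1 m_2 = (2.6667)(0.4355) = 1.1613.

1.2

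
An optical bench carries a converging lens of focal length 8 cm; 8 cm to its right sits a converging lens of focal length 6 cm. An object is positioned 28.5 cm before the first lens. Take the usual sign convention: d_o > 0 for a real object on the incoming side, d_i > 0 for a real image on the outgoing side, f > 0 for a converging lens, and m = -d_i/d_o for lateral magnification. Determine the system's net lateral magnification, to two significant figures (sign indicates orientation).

-0.26

First lens: d_i1 = 1/(1/8 - 1/28.5) = 11.122 cm.
m_1 = -(11.122)/28.5 = -0.3902.
Since 11.122 cm > 8 cm, the first image lies past the second lens and serves as a virtual object: d_o2 = L - d_i1 = -3.122 cm.
Second lens: d_i2 = 1/(1/6 - 1/(-3.122)) = 2.053 cm.
m_2 = -(2.053)/(-3.122) = 0.6578.
Total m = m_1 x m_2 = (-0.3902)(0.6578) = -0.2567.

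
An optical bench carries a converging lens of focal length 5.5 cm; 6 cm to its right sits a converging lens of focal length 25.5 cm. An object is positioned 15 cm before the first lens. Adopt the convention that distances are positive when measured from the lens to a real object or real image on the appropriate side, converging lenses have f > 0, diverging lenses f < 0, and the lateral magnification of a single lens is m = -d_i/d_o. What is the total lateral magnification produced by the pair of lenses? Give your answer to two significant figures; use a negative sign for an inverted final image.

Lens 1: 1/d_i1 = 1/f_1 - 1/d_o1 = 1/5.5 - 1/15 = 0.11515 cm^-1, so d_i1 = 8.684 cm.
m_1 = -(8.684)/15 = -0.5789.
Since 8.684 cm > 6 cm, the first image lies past the second lens and serves as a virtual object: d_o2 = L - d_i1 = -2.684 cm.
Lens 2: 1/d_i2 = 1/f_2 - 1/d_o2 = 1/25.5 - 1/(-2.684) = 0.41176 cm^-1, so d_i2 = 2.429 cm.
m_2 = -(2.429)/(-2.684) = 0.9048.
Total m = m_1 x m_2 = (-0.5789)(0.9048) = -0.5238.

-0.52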